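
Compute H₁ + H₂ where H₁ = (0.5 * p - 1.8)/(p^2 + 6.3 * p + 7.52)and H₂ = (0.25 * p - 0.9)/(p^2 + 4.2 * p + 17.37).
Parallel: H = H₁ + H₂ = (n₁·d₂ + n₂·d₁)/(d₁·d₂).
n₁·d₂ = 0.5*p^3 + 0.3*p^2 + 1.125*p - 31.266. n₂·d₁ = 0.25*p^3 + 0.675*p^2 - 3.79*p - 6.768. Sum = 0.75*p^3 + 0.975*p^2 - 2.665*p - 38.034. d₁·d₂ = p^4 + 10.5*p^3 + 51.35*p^2 + 141.015*p + 130.6224.
H(p) = (0.75*p^3 + 0.975*p^2 - 2.665*p - 38.034)/(p^4 + 10.5*p^3 + 51.35*p^2 + 141.015*p + 130.6224)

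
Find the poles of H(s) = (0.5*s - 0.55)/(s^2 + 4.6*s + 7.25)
Set denominator = 0: s^2 + 4.6*s + 7.25 = 0 → Poles: -2.3 + 1.4j, -2.3 - 1.4j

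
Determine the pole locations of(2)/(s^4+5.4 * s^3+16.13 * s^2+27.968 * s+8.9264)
Set denominator = 0: s^4 + 5.4*s^3 + 16.13*s^2 + 27.968*s + 8.9264 = (s + 0.4)(s + 2.8)(s^2 + 2.2*s + 7.97) = 0 → Poles: -0.4, -1.1 + 2.6j, -1.1 - 2.6j, -2.8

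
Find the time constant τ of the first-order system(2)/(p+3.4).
First-order system: τ = -1/pole. Pole = -3.4. τ = -1/(-3.4) = 0.2941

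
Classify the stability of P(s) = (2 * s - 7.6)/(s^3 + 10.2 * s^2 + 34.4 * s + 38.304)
Denominator: s^3 + 10.2*s^2 + 34.4*s + 38.304 = (s + 3.6)(s + 2.8)(s + 3.8). Poles: -2.8, -3.6, -3.8. Stable (all poles in LHP)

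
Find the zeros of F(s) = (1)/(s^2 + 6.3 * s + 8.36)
Numerator is a nonzero constant (1) → Zeros: none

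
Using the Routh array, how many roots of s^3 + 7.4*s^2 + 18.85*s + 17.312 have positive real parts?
Routh array:
s^3: [1, 18.85]; s^2: [7.4, 17.312]; s^1: [16.5105]; s^0: [17.312]
First column: [1, 7.4, 16.5105, 17.312]. Sign changes = RHP roots = 0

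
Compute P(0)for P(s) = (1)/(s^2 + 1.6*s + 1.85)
DC gain = P(0) = num(0)/den(0) = 1/1.85 = 0.5405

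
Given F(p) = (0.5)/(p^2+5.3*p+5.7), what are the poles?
Set denominator = 0: p^2 + 5.3*p + 5.7 = (p + 1.5)(p + 3.8) = 0 → Poles: -1.5, -3.8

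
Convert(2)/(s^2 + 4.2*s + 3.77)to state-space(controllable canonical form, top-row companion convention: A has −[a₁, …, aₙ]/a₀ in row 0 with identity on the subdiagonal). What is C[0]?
Reachable canonical form: C = numerator coefficients (right-aligned, zero-padded to length n).
num = 2, C = [[0, 2]].
C[0] = 0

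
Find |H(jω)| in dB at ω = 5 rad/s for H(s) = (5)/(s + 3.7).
Substitute s = j*5: H(j5) = 0.47816 - 0.646162j.
|H(j5)| = sqrt(Re² + Im²) = 0.8038.
20*log₁₀(0.8038) = -1.90 dB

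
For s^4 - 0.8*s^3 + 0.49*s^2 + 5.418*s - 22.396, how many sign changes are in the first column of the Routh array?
Routh array:
s^4: [1, 0.49, -22.396]; s^3: [-0.8, 5.418]; s^2: [7.2625, -22.396]; s^1: [2.95097]; s^0: [-22.396]
First column: [1, -0.8, 7.2625, 2.95097, -22.396]. Sign changes = 3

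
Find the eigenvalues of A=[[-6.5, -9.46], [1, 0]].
Eigenvalues solve det(λI - A) = 0.
Characteristic polynomial: λ^2 + 6.5*λ + 9.46 = 0.
Factor: (λ + 4.3)(λ + 2.2) = 0.
Roots: -2.2, -4.3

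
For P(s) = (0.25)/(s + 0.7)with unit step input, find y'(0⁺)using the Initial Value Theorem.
IVT: y'(0⁺) = lim_{s→∞} s²·Y(s) = lim_{s→∞} s·P(s).
deg(num) = 0, deg(den) = 1, relative degree = 1, so s·P(s) → (leading num)/(leading den) = 0.25/1 = 0.25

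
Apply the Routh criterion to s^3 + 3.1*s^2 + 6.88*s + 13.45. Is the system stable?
Routh array:
s^3: [1, 6.88]; s^2: [3.1, 13.45]; s^1: [2.54129]; s^0: [13.45]
First column: [1, 3.1, 2.54129, 13.45]. Sign changes = 0.
Yes, stable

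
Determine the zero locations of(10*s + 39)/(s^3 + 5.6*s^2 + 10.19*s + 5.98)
Set numerator = 0: 10*s + 39 = 0 → Zeros: -3.9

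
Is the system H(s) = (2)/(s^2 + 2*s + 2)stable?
Denominator: s^2 + 2*s + 2. Poles: -1 + 1j, -1 - 1j. All Re(p)<0: Yes (stable)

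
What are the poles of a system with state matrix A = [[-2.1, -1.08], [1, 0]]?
Eigenvalues solve det(λI - A) = 0.
Characteristic polynomial: λ^2 + 2.1*λ + 1.08 = 0.
Factor: (λ + 1.2)(λ + 0.9) = 0.
Roots: -0.9, -1.2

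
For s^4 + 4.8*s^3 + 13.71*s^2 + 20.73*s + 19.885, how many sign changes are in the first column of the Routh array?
Routh array:
s^4: [1, 13.71, 19.885]; s^3: [4.8, 20.73]; s^2: [9.39125, 19.885]; s^1: [10.5665]; s^0: [19.885]
First column: [1, 4.8, 9.39125, 10.5665, 19.885]. Sign changes = 0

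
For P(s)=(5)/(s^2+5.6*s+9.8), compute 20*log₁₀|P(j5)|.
Substitute s = j*5: P(j5) = -0.0748739 - 0.137926j.
|P(j5)| = sqrt(Re² + Im²) = 0.1569.
20*log₁₀(0.1569) = -16.09 dB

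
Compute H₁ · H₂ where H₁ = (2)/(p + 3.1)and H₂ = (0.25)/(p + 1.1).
Series: H = H₁ · H₂ = (n₁·n₂)/(d₁·d₂).
Num: n₁·n₂ = 0.5. Den: d₁·d₂ = p^2 + 4.2*p + 3.41.
H(p) = (0.5)/(p^2 + 4.2*p + 3.41)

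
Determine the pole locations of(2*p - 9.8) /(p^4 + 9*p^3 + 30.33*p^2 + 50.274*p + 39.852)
Set denominator = 0: p^4 + 9*p^3 + 30.33*p^2 + 50.274*p + 39.852 = (p + 3)(p + 3.6)(p^2 + 2.4*p + 3.69) = 0 → Poles: -1.2 + 1.5j, -1.2 - 1.5j, -3, -3.6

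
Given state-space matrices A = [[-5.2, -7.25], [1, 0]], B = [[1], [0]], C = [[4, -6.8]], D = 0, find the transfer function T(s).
T(s) = C(sI - A)⁻¹B + D.
Characteristic polynomial det(sI - A) = s^2 + 5.2*s + 7.25.
Numerator from C·adj(sI-A)·B + D·det(sI-A) = 4*s - 6.8.
T(s) = (4*s - 6.8)/(s^2 + 5.2*s + 7.25)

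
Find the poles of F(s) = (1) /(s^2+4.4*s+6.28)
Set denominator = 0: s^2 + 4.4*s + 6.28 = 0 → Poles: -2.2 + 1.2j, -2.2 - 1.2j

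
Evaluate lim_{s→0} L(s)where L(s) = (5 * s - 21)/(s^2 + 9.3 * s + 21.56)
DC gain = L(0) = num(0)/den(0) = -21/21.56 = -0.974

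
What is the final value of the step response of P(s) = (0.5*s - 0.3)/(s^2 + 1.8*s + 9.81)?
FVT: lim_{t→∞} y(t) = lim_{s→0} s*Y(s) where Y(s) = P(s)/s.
= lim_{s→0} P(s) = P(0) = num(0)/den(0) = -0.3/9.81 = -0.03058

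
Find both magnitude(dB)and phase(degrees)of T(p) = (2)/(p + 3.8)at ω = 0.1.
Substitute p = j*0.1: T(j0.1) = 0.525952 - 0.0138408j.
|T| = 20*log₁₀(sqrt(Re²+Im²)) = -5.58 dB.
∠T = atan2(Im, Re) = -1.51°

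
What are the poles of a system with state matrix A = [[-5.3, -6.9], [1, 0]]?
Eigenvalues solve det(λI - A) = 0.
Characteristic polynomial: λ^2 + 5.3*λ + 6.9 = 0.
Factor: (λ + 2.3)(λ + 3) = 0.
Roots: -2.3, -3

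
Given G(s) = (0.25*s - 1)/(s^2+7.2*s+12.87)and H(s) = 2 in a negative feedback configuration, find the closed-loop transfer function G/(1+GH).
Closed-loop T = G/(1+GH).
Numerator: G_num * H_den = 0.25*s - 1.
Denominator: G_den * H_den + G_num * H_num = (s^2 + 7.2*s + 12.87) + (0.5*s - 2) = s^2 + 7.7*s + 10.87.
T(s) = (0.25*s - 1)/(s^2 + 7.7*s + 10.87)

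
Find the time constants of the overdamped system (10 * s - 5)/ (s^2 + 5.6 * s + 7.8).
Overdamped: real poles at -3, -2.6. τ = -1/pole → τ₁ = 0.3333, τ₂ = 0.3846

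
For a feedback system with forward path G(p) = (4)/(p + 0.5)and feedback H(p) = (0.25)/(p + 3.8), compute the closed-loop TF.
Closed-loop T = G/(1+GH).
Numerator: G_num * H_den = 4*p + 15.2.
Denominator: G_den * H_den + G_num * H_num = (p^2 + 4.3*p + 1.9) + (1) = p^2 + 4.3*p + 2.9.
T(p) = (4*p + 15.2)/(p^2 + 4.3*p + 2.9)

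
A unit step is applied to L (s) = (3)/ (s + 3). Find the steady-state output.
FVT: lim_{t→∞} y(t) = lim_{s→0} s*Y(s) where Y(s) = L(s)/s.
= lim_{s→0} L(s) = L(0) = num(0)/den(0) = 3/3 = 1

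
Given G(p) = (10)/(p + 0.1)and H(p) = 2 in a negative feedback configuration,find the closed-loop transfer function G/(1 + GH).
Closed-loop T = G/(1+GH).
Numerator: G_num * H_den = 10.
Denominator: G_den * H_den + G_num * H_num = (p + 0.1) + (20) = p + 20.1.
T(p) = (10)/(p + 20.1)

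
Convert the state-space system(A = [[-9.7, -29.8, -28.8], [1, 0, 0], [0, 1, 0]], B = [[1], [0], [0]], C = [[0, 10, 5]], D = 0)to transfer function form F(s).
F(s) = C(sI - A)⁻¹B + D.
Characteristic polynomial det(sI - A) = s^3 + 9.7*s^2 + 29.8*s + 28.8.
Numerator from C·adj(sI-A)·B + D·det(sI-A) = 10*s + 5.
F(s) = (10*s + 5)/(s^3 + 9.7*s^2 + 29.8*s + 28.8)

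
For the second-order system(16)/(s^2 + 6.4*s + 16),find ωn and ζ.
Standard form: ωn²/(s²+2ζωn·s+ωn²).
const=16=ωn² → ωn=4, s coeff=6.4=2ζωn → ζ=0.8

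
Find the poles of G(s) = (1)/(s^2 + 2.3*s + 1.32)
Set denominator = 0: s^2 + 2.3*s + 1.32 = (s + 1.1)(s + 1.2) = 0 → Poles: -1.1, -1.2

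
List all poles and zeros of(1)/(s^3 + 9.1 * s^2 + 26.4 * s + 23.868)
Set denominator = 0: s^3 + 9.1*s^2 + 26.4*s + 23.868 = (s + 3.4)(s + 3.9)(s + 1.8) = 0 → Poles: -1.8, -3.4, -3.9
Numerator is a nonzero constant (1) → Zeros: none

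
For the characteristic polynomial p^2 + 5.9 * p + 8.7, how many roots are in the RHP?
p^2 + 5.9*p + 8.7 = (p + 3)(p + 2.9). Poles: -2.9, -3. RHP poles (Re>0): 0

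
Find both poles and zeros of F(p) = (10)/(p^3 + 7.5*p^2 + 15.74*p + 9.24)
Set denominator = 0: p^3 + 7.5*p^2 + 15.74*p + 9.24 = (p + 1)(p + 4.4)(p + 2.1) = 0 → Poles: -1, -2.1, -4.4
Numerator is a nonzero constant (10) → Zeros: none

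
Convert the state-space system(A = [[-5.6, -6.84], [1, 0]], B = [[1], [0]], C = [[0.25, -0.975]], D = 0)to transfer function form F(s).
F(s) = C(sI - A)⁻¹B + D.
Characteristic polynomial det(sI - A) = s^2 + 5.6*s + 6.84.
Numerator from C·adj(sI-A)·B + D·det(sI-A) = 0.25*s - 0.975.
F(s) = (0.25*s - 0.975)/(s^2 + 5.6*s + 6.84)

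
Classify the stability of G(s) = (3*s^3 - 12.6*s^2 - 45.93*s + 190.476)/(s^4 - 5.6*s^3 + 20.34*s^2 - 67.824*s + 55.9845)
Denominator: s^4 - 5.6*s^3 + 20.34*s^2 - 67.824*s + 55.9845 = (s - 1.1)(s - 3.9)(s^2 - 0.6*s + 13.05). Poles: 0.3 + 3.6j, 0.3 - 3.6j, 1.1, 3.9. Unstable (4 pole(s) in RHP)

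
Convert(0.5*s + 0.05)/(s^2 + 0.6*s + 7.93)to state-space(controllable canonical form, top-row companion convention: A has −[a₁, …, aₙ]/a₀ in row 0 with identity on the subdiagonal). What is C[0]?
Reachable canonical form: C = numerator coefficients (right-aligned, zero-padded to length n).
num = 0.5*s + 0.05, C = [[0.5, 0.05]].
C[0] = 0.5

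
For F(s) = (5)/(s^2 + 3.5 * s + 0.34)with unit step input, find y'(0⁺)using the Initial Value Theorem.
IVT: y'(0⁺) = lim_{s→∞} s²·Y(s) = lim_{s→∞} s·F(s).
deg(num) = 0, deg(den) = 2, relative degree = 2 ≥ 2, so s·F(s) → 0. Initial slope = 0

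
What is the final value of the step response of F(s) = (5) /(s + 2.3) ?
FVT: lim_{t→∞} y(t) = lim_{s→0} s*Y(s) where Y(s) = F(s)/s.
= lim_{s→0} F(s) = F(0) = num(0)/den(0) = 5/2.3 = 2.174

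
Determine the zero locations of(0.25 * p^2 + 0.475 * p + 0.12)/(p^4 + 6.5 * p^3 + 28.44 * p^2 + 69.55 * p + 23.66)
Set numerator = 0: 0.25*p^2 + 0.475*p + 0.12 = 0.25*(p + 1.6)(p + 0.3) = 0 → Zeros: -0.3, -1.6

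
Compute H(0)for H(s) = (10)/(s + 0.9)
DC gain = H(0) = num(0)/den(0) = 10/0.9 = 11.11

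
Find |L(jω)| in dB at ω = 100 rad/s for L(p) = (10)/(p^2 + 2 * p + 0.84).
Substitute p = j*100: L(j100) = -0.000999684 - 1.99954e-05j.
|L(j100)| = sqrt(Re² + Im²) = 0.0009999.
20*log₁₀(0.0009999) = -60.00 dB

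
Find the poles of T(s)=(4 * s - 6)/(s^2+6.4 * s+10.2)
Set denominator = 0: s^2 + 6.4*s + 10.2 = (s + 3)(s + 3.4) = 0 → Poles: -3, -3.4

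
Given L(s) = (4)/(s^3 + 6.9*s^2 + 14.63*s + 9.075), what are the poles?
Set denominator = 0: s^3 + 6.9*s^2 + 14.63*s + 9.075 = (s + 2.5)(s + 1.1)(s + 3.3) = 0 → Poles: -1.1, -2.5, -3.3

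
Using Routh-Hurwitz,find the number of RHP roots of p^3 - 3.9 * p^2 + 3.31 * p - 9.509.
Routh array:
p^3: [1, 3.31]; p^2: [-3.9, -9.509]; p^1: [0.871795]; p^0: [-9.509]
First column: [1, -3.9, 0.871795, -9.509]. Sign changes = RHP roots = 3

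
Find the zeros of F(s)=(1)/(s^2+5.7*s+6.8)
Numerator is a nonzero constant (1) → Zeros: none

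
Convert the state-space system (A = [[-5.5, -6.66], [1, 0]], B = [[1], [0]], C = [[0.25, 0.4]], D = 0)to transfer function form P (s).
P(s) = C(sI - A)⁻¹B + D.
Characteristic polynomial det(sI - A) = s^2 + 5.5*s + 6.66.
Numerator from C·adj(sI-A)·B + D·det(sI-A) = 0.25*s + 0.4.
P(s) = (0.25*s + 0.4)/(s^2 + 5.5*s + 6.66)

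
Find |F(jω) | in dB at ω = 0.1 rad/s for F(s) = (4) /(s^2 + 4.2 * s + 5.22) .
Substitute s = j*0.1: F(j0.1) = 0.762797 - 0.0614923j.
|F(j0.1)| = sqrt(Re² + Im²) = 0.7653.
20*log₁₀(0.7653) = -2.32 dB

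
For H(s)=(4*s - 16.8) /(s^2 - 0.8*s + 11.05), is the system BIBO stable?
Denominator: s^2 - 0.8*s + 11.05. Poles: 0.4 + 3.3j, 0.4 - 3.3j. All Re(p)<0: No (unstable)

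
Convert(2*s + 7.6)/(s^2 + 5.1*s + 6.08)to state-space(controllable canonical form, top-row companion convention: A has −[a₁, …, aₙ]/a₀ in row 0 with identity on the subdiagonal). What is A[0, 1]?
Reachable canonical form for den = s^2 + 5.1*s + 6.08: top row of A = -[a₁,a₂,...,aₙ]/a₀, ones on the subdiagonal, zeros elsewhere.
A = [[-5.1, -6.08], [1, 0]].
A[0,1] = -6.08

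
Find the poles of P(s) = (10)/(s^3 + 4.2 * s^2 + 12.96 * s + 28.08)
Set denominator = 0: s^3 + 4.2*s^2 + 12.96*s + 28.08 = (s + 3)(s^2 + 1.2*s + 9.36) = 0 → Poles: -0.6 + 3j, -0.6 - 3j, -3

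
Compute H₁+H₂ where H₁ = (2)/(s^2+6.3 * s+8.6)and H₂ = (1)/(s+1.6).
Parallel: H = H₁ + H₂ = (n₁·d₂ + n₂·d₁)/(d₁·d₂).
n₁·d₂ = 2*s + 3.2. n₂·d₁ = s^2 + 6.3*s + 8.6. Sum = s^2 + 8.3*s + 11.8. d₁·d₂ = s^3 + 7.9*s^2 + 18.68*s + 13.76.
H(s) = (s^2 + 8.3*s + 11.8)/(s^3 + 7.9*s^2 + 18.68*s + 13.76)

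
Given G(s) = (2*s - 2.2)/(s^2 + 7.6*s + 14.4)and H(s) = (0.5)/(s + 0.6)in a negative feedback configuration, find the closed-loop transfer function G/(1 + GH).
Closed-loop T = G/(1+GH).
Numerator: G_num * H_den = 2*s^2 - s - 1.32.
Denominator: G_den * H_den + G_num * H_num = (s^3 + 8.2*s^2 + 18.96*s + 8.64) + (s - 1.1) = s^3 + 8.2*s^2 + 19.96*s + 7.54.
T(s) = (2*s^2 - s - 1.32)/(s^3 + 8.2*s^2 + 19.96*s + 7.54)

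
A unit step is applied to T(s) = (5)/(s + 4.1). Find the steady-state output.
FVT: lim_{t→∞} y(t) = lim_{s→0} s*Y(s) where Y(s) = T(s)/s.
= lim_{s→0} T(s) = T(0) = num(0)/den(0) = 5/4.1 = 1.22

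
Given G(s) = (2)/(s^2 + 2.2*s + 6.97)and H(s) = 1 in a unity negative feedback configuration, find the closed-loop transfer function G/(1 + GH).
Closed-loop T = G/(1+GH).
Numerator: G_num * H_den = 2.
Denominator: G_den * H_den + G_num * H_num = (s^2 + 2.2*s + 6.97) + (2) = s^2 + 2.2*s + 8.97.
T(s) = (2)/(s^2 + 2.2*s + 8.97)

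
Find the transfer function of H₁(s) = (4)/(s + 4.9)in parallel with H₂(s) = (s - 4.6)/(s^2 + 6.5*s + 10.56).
Parallel: H = H₁ + H₂ = (n₁·d₂ + n₂·d₁)/(d₁·d₂).
n₁·d₂ = 4*s^2 + 26*s + 42.24. n₂·d₁ = s^2 + 0.3*s - 22.54. Sum = 5*s^2 + 26.3*s + 19.7. d₁·d₂ = s^3 + 11.4*s^2 + 42.41*s + 51.744.
H(s) = (5*s^2 + 26.3*s + 19.7)/(s^3 + 11.4*s^2 + 42.41*s + 51.744)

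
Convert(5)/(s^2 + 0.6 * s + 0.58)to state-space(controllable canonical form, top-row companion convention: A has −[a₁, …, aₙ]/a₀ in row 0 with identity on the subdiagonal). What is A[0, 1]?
Reachable canonical form for den = s^2 + 0.6*s + 0.58: top row of A = -[a₁,a₂,...,aₙ]/a₀, ones on the subdiagonal, zeros elsewhere.
A = [[-0.6, -0.58], [1, 0]].
A[0,1] = -0.58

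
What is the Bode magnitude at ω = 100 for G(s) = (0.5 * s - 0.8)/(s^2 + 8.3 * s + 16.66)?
Substitute s = j*100: G(j100) = 0.000493111 - 0.00496735j.
|G(j100)| = sqrt(Re² + Im²) = 0.004992.
20*log₁₀(0.004992) = -46.03 dB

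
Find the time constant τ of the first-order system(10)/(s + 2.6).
First-order system: τ = -1/pole. Pole = -2.6. τ = -1/(-2.6) = 0.3846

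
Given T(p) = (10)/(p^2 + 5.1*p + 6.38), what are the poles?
Set denominator = 0: p^2 + 5.1*p + 6.38 = (p + 2.2)(p + 2.9) = 0 → Poles: -2.2, -2.9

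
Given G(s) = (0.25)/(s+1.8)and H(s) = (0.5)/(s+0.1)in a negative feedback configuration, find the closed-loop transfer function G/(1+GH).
Closed-loop T = G/(1+GH).
Numerator: G_num * H_den = 0.25*s + 0.025.
Denominator: G_den * H_den + G_num * H_num = (s^2 + 1.9*s + 0.18) + (0.125) = s^2 + 1.9*s + 0.305.
T(s) = (0.25*s + 0.025)/(s^2 + 1.9*s + 0.305)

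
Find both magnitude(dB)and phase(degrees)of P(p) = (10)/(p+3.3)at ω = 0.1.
Substitute p = j*0.1: P(j0.1) = 3.02752 - 0.0917431j.
|P| = 20*log₁₀(sqrt(Re²+Im²)) = 9.63 dB.
∠P = atan2(Im, Re) = -1.74°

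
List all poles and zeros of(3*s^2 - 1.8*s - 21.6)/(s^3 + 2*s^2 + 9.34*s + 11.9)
Set denominator = 0: s^3 + 2*s^2 + 9.34*s + 11.9 = (s + 1.4)(s^2 + 0.6*s + 8.5) = 0 → Poles: -0.3 + 2.9j, -0.3 - 2.9j, -1.4
Set numerator = 0: 3*s^2 - 1.8*s - 21.6 = 3*(s + 2.4)(s - 3) = 0 → Zeros: -2.4, 3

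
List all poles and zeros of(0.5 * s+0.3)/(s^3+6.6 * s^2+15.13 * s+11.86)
Set denominator = 0: s^3 + 6.6*s^2 + 15.13*s + 11.86 = (s + 2)(s^2 + 4.6*s + 5.93) = 0 → Poles: -2, -2.3 + 0.8j, -2.3 - 0.8j
Set numerator = 0: 0.5*s + 0.3 = 0 → Zeros: -0.6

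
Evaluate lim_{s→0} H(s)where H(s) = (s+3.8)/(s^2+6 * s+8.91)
DC gain = H(0) = num(0)/den(0) = 3.8/8.91 = 0.4265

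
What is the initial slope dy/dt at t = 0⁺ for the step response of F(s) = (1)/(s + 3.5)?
IVT: y'(0⁺) = lim_{s→∞} s²·Y(s) = lim_{s→∞} s·F(s).
deg(num) = 0, deg(den) = 1, relative degree = 1, so s·F(s) → (leading num)/(leading den) = 1/1 = 1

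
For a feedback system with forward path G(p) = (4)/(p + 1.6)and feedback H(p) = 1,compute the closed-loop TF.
Closed-loop T = G/(1+GH).
Numerator: G_num * H_den = 4.
Denominator: G_den * H_den + G_num * H_num = (p + 1.6) + (4) = p + 5.6.
T(p) = (4)/(p + 5.6)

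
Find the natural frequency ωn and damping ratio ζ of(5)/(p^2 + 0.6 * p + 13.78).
Underdamped: complex pole -0.3 + 3.7j. ωn = |pole| = 3.712, ζ = -Re(pole)/ωn = 0.08082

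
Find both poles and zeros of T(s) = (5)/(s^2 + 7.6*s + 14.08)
Set denominator = 0: s^2 + 7.6*s + 14.08 = (s + 3.2)(s + 4.4) = 0 → Poles: -3.2, -4.4
Numerator is a nonzero constant (5) → Zeros: none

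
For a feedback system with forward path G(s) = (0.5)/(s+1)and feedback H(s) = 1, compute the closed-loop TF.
Closed-loop T = G/(1+GH).
Numerator: G_num * H_den = 0.5.
Denominator: G_den * H_den + G_num * H_num = (s + 1) + (0.5) = s + 1.5.
T(s) = (0.5)/(s + 1.5)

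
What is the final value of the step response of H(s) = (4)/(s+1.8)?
FVT: lim_{t→∞} y(t) = lim_{s→0} s*Y(s) where Y(s) = H(s)/s.
= lim_{s→0} H(s) = H(0) = num(0)/den(0) = 4/1.8 = 2.222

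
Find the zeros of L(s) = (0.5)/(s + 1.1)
Numerator is a nonzero constant (0.5) → Zeros: none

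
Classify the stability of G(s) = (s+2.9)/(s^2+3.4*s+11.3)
Denominator: s^2 + 3.4*s + 11.3. Poles: -1.7 + 2.9j, -1.7 - 2.9j. Stable (all poles in LHP)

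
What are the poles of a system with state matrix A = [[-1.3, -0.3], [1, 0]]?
Eigenvalues solve det(λI - A) = 0.
Characteristic polynomial: λ^2 + 1.3*λ + 0.3 = 0.
Factor: (λ + 0.3)(λ + 1) = 0.
Roots: -0.3, -1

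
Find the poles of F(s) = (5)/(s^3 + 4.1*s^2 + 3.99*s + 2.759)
Set denominator = 0: s^3 + 4.1*s^2 + 3.99*s + 2.759 = (s + 3.1)(s^2 + s + 0.89) = 0 → Poles: -0.5 + 0.8j, -0.5 - 0.8j, -3.1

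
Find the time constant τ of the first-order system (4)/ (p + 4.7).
First-order system: τ = -1/pole. Pole = -4.7. τ = -1/(-4.7) = 0.2128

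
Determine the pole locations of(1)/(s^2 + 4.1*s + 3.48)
Set denominator = 0: s^2 + 4.1*s + 3.48 = (s + 2.9)(s + 1.2) = 0 → Poles: -1.2, -2.9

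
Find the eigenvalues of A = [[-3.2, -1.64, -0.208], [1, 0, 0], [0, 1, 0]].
Eigenvalues solve det(λI - A) = 0.
Characteristic polynomial: λ^3 + 3.2*λ^2 + 1.64*λ + 0.208 = 0.
Factor: (λ + 2.6)(λ + 0.2)(λ + 0.4) = 0.
Roots: -0.2, -0.4, -2.6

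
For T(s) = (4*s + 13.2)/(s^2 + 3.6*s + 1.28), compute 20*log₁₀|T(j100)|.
Substitute s = j*100: T(j100) = 0.000120044 - 0.0400008j.
|T(j100)| = sqrt(Re² + Im²) = 0.04.
20*log₁₀(0.04) = -27.96 dB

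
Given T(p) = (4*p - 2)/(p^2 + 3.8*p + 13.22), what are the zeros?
Set numerator = 0: 4*p - 2 = 0 → Zeros: 0.5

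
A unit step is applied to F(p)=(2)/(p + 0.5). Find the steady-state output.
FVT: lim_{t→∞} y(t) = lim_{p→0} p*Y(p) where Y(p) = F(p)/p.
= lim_{p→0} F(p) = F(0) = num(0)/den(0) = 2/0.5 = 4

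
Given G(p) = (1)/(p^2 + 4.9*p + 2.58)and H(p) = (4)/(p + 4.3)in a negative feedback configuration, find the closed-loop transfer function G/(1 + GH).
Closed-loop T = G/(1+GH).
Numerator: G_num * H_den = p + 4.3.
Denominator: G_den * H_den + G_num * H_num = (p^3 + 9.2*p^2 + 23.65*p + 11.094) + (4) = p^3 + 9.2*p^2 + 23.65*p + 15.094.
T(p) = (p + 4.3)/(p^3 + 9.2*p^2 + 23.65*p + 15.094)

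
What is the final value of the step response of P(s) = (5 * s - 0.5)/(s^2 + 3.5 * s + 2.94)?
FVT: lim_{t→∞} y(t) = lim_{s→0} s*Y(s) where Y(s) = P(s)/s.
= lim_{s→0} P(s) = P(0) = num(0)/den(0) = -0.5/2.94 = -0.1701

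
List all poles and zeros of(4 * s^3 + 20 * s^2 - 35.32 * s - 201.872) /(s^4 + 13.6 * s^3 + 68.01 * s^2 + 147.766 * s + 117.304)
Set denominator = 0: s^4 + 13.6*s^3 + 68.01*s^2 + 147.766*s + 117.304 = (s + 2.2)(s + 4.3)(s + 3.1)(s + 4) = 0 → Poles: -2.2, -3.1, -4, -4.3
Set numerator = 0: 4*s^3 + 20*s^2 - 35.32*s - 201.872 = 4*(s + 4.4)(s + 3.7)(s - 3.1) = 0 → Zeros: -3.7, -4.4, 3.1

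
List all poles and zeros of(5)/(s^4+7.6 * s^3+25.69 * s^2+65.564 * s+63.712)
Set denominator = 0: s^4 + 7.6*s^3 + 25.69*s^2 + 65.564*s + 63.712 = (s + 1.6)(s + 4.4)(s^2 + 1.6*s + 9.05) = 0 → Poles: -0.8 + 2.9j, -0.8 - 2.9j, -1.6, -4.4
Numerator is a nonzero constant (5) → Zeros: none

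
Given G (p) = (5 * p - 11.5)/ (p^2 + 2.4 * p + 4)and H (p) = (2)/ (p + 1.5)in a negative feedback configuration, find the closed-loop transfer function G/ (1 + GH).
Closed-loop T = G/(1+GH).
Numerator: G_num * H_den = 5*p^2 - 4*p - 17.25.
Denominator: G_den * H_den + G_num * H_num = (p^3 + 3.9*p^2 + 7.6*p + 6) + (10*p - 23) = p^3 + 3.9*p^2 + 17.6*p - 17.
T(p) = (5*p^2 - 4*p - 17.25)/(p^3 + 3.9*p^2 + 17.6*p - 17)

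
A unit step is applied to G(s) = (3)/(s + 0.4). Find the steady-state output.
FVT: lim_{t→∞} y(t) = lim_{s→0} s*Y(s) where Y(s) = G(s)/s.
= lim_{s→0} G(s) = G(0) = num(0)/den(0) = 3/0.4 = 7.5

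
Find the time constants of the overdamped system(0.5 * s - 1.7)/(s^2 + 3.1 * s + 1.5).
Overdamped: real poles at -0.6, -2.5. τ = -1/pole → τ₁ = 1.667, τ₂ = 0.4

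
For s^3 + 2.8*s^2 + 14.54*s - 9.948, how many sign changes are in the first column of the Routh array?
Routh array:
s^3: [1, 14.54]; s^2: [2.8, -9.948]; s^1: [18.0929]; s^0: [-9.948]
First column: [1, 2.8, 18.0929, -9.948]. Sign changes = 1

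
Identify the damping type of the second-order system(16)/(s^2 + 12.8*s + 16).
Standard form: ωn²/(s²+2ζωn·s+ωn²) gives ωn=4, ζ=1.6.
Overdamped (ζ = 1.6 > 1)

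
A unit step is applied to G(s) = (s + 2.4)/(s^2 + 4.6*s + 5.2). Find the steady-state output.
FVT: lim_{t→∞} y(t) = lim_{s→0} s*Y(s) where Y(s) = G(s)/s.
= lim_{s→0} G(s) = G(0) = num(0)/den(0) = 2.4/5.2 = 0.4615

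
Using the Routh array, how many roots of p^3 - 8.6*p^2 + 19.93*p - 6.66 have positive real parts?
Routh array:
p^3: [1, 19.93]; p^2: [-8.6, -6.66]; p^1: [19.1556]; p^0: [-6.66]
First column: [1, -8.6, 19.1556, -6.66]. Sign changes = RHP roots = 3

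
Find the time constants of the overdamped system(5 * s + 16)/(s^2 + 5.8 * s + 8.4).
Overdamped: real poles at -3, -2.8. τ = -1/pole → τ₁ = 0.3333, τ₂ = 0.3571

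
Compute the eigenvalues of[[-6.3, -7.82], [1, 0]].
Eigenvalues solve det(λI - A) = 0.
Characteristic polynomial: λ^2 + 6.3*λ + 7.82 = 0.
Factor: (λ + 1.7)(λ + 4.6) = 0.
Roots: -1.7, -4.6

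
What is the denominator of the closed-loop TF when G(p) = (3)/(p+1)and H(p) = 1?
Characteristic poly = G_den * H_den + G_num * H_num = (p + 1) + (3) = p + 4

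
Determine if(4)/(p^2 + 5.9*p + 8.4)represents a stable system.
Denominator: p^2 + 5.9*p + 8.4 = (p + 2.4)(p + 3.5). Poles: -2.4, -3.5. All Re(p)<0: Yes (stable)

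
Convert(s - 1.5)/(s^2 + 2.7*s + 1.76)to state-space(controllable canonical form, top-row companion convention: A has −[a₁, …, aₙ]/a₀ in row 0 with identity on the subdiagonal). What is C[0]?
Reachable canonical form: C = numerator coefficients (right-aligned, zero-padded to length n).
num = s - 1.5, C = [[1, -1.5]].
C[0] = 1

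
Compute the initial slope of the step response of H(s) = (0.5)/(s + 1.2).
IVT: y'(0⁺) = lim_{s→∞} s²·Y(s) = lim_{s→∞} s·H(s).
deg(num) = 0, deg(den) = 1, relative degree = 1, so s·H(s) → (leading num)/(leading den) = 0.5/1 = 0.5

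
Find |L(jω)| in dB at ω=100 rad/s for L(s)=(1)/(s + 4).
Substitute s = j*100: L(j100) = 0.000399361 - 0.00998403j.
|L(j100)| = sqrt(Re² + Im²) = 0.009992.
20*log₁₀(0.009992) = -40.01 dB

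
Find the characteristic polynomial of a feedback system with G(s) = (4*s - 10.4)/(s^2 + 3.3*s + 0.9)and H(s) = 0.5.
Characteristic poly = G_den * H_den + G_num * H_num = (s^2 + 3.3*s + 0.9) + (2*s - 5.2) = s^2 + 5.3*s - 4.3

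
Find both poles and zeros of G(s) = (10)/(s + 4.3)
Set denominator = 0: s + 4.3 = 0 → Poles: -4.3
Numerator is a nonzero constant (10) → Zeros: none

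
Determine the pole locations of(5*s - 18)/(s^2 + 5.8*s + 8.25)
Set denominator = 0: s^2 + 5.8*s + 8.25 = (s + 2.5)(s + 3.3) = 0 → Poles: -2.5, -3.3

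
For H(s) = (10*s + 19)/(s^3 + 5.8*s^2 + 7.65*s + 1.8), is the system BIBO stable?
Denominator: s^3 + 5.8*s^2 + 7.65*s + 1.8 = (s + 4)(s + 0.3)(s + 1.5). Poles: -0.3, -1.5, -4. All Re(p)<0: Yes (stable)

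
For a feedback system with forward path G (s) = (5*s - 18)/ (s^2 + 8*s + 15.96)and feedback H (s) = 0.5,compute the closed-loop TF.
Closed-loop T = G/(1+GH).
Numerator: G_num * H_den = 5*s - 18.
Denominator: G_den * H_den + G_num * H_num = (s^2 + 8*s + 15.96) + (2.5*s - 9) = s^2 + 10.5*s + 6.96.
T(s) = (5*s - 18)/(s^2 + 10.5*s + 6.96)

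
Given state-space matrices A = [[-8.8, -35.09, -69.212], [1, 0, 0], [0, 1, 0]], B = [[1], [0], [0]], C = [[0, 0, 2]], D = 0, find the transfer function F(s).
F(s) = C(sI - A)⁻¹B + D.
Characteristic polynomial det(sI - A) = s^3 + 8.8*s^2 + 35.09*s + 69.212.
Numerator from C·adj(sI-A)·B + D·det(sI-A) = 2.
F(s) = (2)/(s^3 + 8.8*s^2 + 35.09*s + 69.212)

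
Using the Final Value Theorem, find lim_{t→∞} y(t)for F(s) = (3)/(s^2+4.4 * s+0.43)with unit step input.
FVT: lim_{t→∞} y(t) = lim_{s→0} s*Y(s) where Y(s) = F(s)/s.
= lim_{s→0} F(s) = F(0) = num(0)/den(0) = 3/0.43 = 6.977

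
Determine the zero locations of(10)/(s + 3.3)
Numerator is a nonzero constant (10) → Zeros: none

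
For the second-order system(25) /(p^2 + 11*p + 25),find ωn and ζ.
Standard form: ωn²/(p²+2ζωn·p+ωn²).
const=25=ωn² → ωn=5, p coeff=11=2ζωn → ζ=1.1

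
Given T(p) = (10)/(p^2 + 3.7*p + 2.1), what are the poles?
Set denominator = 0: p^2 + 3.7*p + 2.1 = (p + 3)(p + 0.7) = 0 → Poles: -0.7, -3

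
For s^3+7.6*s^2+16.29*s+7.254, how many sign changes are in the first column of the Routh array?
Routh array:
s^3: [1, 16.29]; s^2: [7.6, 7.254]; s^1: [15.3355]; s^0: [7.254]
First column: [1, 7.6, 15.3355, 7.254]. Sign changes = 0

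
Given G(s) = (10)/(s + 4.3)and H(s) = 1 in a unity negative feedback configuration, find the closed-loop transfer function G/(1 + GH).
Closed-loop T = G/(1+GH).
Numerator: G_num * H_den = 10.
Denominator: G_den * H_den + G_num * H_num = (s + 4.3) + (10) = s + 14.3.
T(s) = (10)/(s + 14.3)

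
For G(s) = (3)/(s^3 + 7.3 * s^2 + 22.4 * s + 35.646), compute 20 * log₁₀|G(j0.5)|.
Substitute s = j*0.5: G(j0.5) = 0.0801119 - 0.0262334j.
|G(j0.5)| = sqrt(Re² + Im²) = 0.0843.
20*log₁₀(0.0843) = -21.48 dB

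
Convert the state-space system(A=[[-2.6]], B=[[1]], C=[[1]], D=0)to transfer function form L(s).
L(s) = C(sI - A)⁻¹B + D.
Characteristic polynomial det(sI - A) = s + 2.6.
Numerator from C·adj(sI-A)·B + D·det(sI-A) = 1.
L(s) = (1)/(s + 2.6)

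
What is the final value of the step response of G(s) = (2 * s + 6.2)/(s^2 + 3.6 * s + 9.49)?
FVT: lim_{t→∞} y(t) = lim_{s→0} s*Y(s) where Y(s) = G(s)/s.
= lim_{s→0} G(s) = G(0) = num(0)/den(0) = 6.2/9.49 = 0.6533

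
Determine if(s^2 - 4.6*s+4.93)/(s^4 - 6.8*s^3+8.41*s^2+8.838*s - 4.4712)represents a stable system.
Denominator: s^4 - 6.8*s^3 + 8.41*s^2 + 8.838*s - 4.4712 = (s - 4.6)(s - 2.7)(s + 0.9)(s - 0.4). Poles: -0.9, 0.4, 2.7, 4.6. All Re(p)<0: No (unstable)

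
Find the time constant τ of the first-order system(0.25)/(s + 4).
First-order system: τ = -1/pole. Pole = -4. τ = -1/(-4) = 0.25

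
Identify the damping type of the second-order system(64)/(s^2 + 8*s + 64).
Standard form: ωn²/(s²+2ζωn·s+ωn²) gives ωn=8, ζ=0.5.
Underdamped (ζ = 0.5 < 1)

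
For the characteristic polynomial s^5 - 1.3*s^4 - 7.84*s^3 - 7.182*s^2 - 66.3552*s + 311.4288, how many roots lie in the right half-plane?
Factor: s^5 - 1.3*s^4 - 7.84*s^3 - 7.182*s^2 - 66.3552*s + 311.4288 = (s - 3.6)(s - 2.7)(s + 3.6)(s^2 + 1.4*s + 8.9).
Roots: -0.7 + 2.9j, -0.7 - 2.9j, -3.6, 2.7, 3.6.
RHP roots (Re>0): 2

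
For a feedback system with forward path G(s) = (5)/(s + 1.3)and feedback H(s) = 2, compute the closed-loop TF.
Closed-loop T = G/(1+GH).
Numerator: G_num * H_den = 5.
Denominator: G_den * H_den + G_num * H_num = (s + 1.3) + (10) = s + 11.3.
T(s) = (5)/(s + 11.3)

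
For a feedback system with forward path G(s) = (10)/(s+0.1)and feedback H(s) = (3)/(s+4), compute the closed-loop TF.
Closed-loop T = G/(1+GH).
Numerator: G_num * H_den = 10*s + 40.
Denominator: G_den * H_den + G_num * H_num = (s^2 + 4.1*s + 0.4) + (30) = s^2 + 4.1*s + 30.4.
T(s) = (10*s + 40)/(s^2 + 4.1*s + 30.4)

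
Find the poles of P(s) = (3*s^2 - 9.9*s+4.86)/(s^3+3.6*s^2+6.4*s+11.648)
Set denominator = 0: s^3 + 3.6*s^2 + 6.4*s + 11.648 = (s + 2.8)(s^2 + 0.8*s + 4.16) = 0 → Poles: -0.4 + 2j, -0.4 - 2j, -2.8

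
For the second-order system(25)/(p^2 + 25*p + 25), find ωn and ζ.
Standard form: ωn²/(p²+2ζωn·p+ωn²).
const=25=ωn² → ωn=5, p coeff=25=2ζωn → ζ=2.5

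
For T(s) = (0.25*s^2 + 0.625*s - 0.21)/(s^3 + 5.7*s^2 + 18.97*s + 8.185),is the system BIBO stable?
Denominator: s^3 + 5.7*s^2 + 18.97*s + 8.185 = (s + 0.5)(s^2 + 5.2*s + 16.37). Poles: -0.5, -2.6 + 3.1j, -2.6 - 3.1j. All Re(p)<0: Yes (stable)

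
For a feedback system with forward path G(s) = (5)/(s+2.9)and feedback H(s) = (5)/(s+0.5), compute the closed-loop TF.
Closed-loop T = G/(1+GH).
Numerator: G_num * H_den = 5*s + 2.5.
Denominator: G_den * H_den + G_num * H_num = (s^2 + 3.4*s + 1.45) + (25) = s^2 + 3.4*s + 26.45.
T(s) = (5*s + 2.5)/(s^2 + 3.4*s + 26.45)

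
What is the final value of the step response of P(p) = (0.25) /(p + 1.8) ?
FVT: lim_{t→∞} y(t) = lim_{p→0} p*Y(p) where Y(p) = P(p)/p.
= lim_{p→0} P(p) = P(0) = num(0)/den(0) = 0.25/1.8 = 0.1389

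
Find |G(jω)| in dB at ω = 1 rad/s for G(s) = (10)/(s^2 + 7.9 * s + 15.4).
Substitute s = j*1: G(j1) = 0.533788 - 0.292842j.
|G(j1)| = sqrt(Re² + Im²) = 0.6088.
20*log₁₀(0.6088) = -4.31 dB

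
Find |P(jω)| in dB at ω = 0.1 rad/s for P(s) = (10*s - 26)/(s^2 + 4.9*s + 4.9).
Substitute s = j*0.1: P(j0.1) = -5.24383 + 0.729954j.
|P(j0.1)| = sqrt(Re² + Im²) = 5.294.
20*log₁₀(5.294) = 14.48 dB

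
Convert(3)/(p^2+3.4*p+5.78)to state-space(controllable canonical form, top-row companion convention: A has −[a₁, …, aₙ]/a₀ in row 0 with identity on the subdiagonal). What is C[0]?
Reachable canonical form: C = numerator coefficients (right-aligned, zero-padded to length n).
num = 3, C = [[0, 3]].
C[0] = 0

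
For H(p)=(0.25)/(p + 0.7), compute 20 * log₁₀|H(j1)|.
Substitute p = j*1: H(j1) = 0.11745 - 0.167785j.
|H(j1)| = sqrt(Re² + Im²) = 0.2048.
20*log₁₀(0.2048) = -13.77 dB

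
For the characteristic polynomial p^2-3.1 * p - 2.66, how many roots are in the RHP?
p^2 - 3.1*p - 2.66 = (p - 3.8)(p + 0.7). Poles: -0.7, 3.8. RHP poles (Re>0): 1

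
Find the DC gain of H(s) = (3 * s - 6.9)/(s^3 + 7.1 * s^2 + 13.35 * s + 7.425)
DC gain = H(0) = num(0)/den(0) = -6.9/7.425 = -0.9293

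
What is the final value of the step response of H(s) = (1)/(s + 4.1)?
FVT: lim_{t→∞} y(t) = lim_{s→0} s*Y(s) where Y(s) = H(s)/s.
= lim_{s→0} H(s) = H(0) = num(0)/den(0) = 1/4.1 = 0.2439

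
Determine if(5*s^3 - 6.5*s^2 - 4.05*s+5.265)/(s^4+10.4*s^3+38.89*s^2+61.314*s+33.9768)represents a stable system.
Denominator: s^4 + 10.4*s^3 + 38.89*s^2 + 61.314*s + 33.9768 = (s + 2.2)(s + 3.6)(s + 3.3)(s + 1.3). Poles: -1.3, -2.2, -3.3, -3.6. All Re(p)<0: Yes (stable)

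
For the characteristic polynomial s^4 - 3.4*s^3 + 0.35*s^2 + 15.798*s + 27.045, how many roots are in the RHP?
s^4 - 3.4*s^3 + 0.35*s^2 + 15.798*s + 27.045 = (s^2 - 5.8*s + 12.02)(s^2 + 2.4*s + 2.25). Poles: -1.2 + 0.9j, -1.2 - 0.9j, 2.9 + 1.9j, 2.9 - 1.9j. RHP poles (Re>0): 2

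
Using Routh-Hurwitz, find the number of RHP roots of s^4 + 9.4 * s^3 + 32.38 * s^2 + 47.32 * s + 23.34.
Routh array:
s^4: [1, 32.38, 23.34]; s^3: [9.4, 47.32]; s^2: [27.346, 23.34]; s^1: [39.297]; s^0: [23.34]
First column: [1, 9.4, 27.346, 39.297, 23.34]. Sign changes = RHP roots = 0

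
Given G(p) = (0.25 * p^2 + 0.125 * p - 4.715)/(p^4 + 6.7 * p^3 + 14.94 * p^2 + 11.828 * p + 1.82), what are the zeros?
Set numerator = 0: 0.25*p^2 + 0.125*p - 4.715 = 0.25*(p - 4.1)(p + 4.6) = 0 → Zeros: -4.6, 4.1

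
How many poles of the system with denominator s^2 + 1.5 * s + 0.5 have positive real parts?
s^2 + 1.5*s + 0.5 = (s + 1)(s + 0.5). Poles: -0.5, -1. RHP poles (Re>0): 0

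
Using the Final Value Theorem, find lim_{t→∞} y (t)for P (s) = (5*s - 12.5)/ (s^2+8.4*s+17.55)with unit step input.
FVT: lim_{t→∞} y(t) = lim_{s→0} s*Y(s) where Y(s) = P(s)/s.
= lim_{s→0} P(s) = P(0) = num(0)/den(0) = -12.5/17.55 = -0.7123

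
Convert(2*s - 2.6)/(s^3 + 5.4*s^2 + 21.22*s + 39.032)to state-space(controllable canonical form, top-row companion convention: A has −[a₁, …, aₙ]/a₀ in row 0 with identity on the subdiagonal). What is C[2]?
Reachable canonical form: C = numerator coefficients (right-aligned, zero-padded to length n).
num = 2*s - 2.6, C = [[0, 2, -2.6]].
C[2] = -2.6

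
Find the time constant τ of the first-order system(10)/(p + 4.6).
First-order system: τ = -1/pole. Pole = -4.6. τ = -1/(-4.6) = 0.2174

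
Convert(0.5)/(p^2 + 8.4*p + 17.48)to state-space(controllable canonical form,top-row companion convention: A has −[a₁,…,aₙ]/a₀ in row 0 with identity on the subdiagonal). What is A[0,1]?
Reachable canonical form for den = p^2 + 8.4*p + 17.48: top row of A = -[a₁,a₂,...,aₙ]/a₀, ones on the subdiagonal, zeros elsewhere.
A = [[-8.4, -17.48], [1, 0]].
A[0,1] = -17.48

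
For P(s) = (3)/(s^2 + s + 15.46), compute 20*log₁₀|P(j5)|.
Substitute s = j*5: P(j5) = -0.246699 - 0.129297j.
|P(j5)| = sqrt(Re² + Im²) = 0.2785.
20*log₁₀(0.2785) = -11.10 dB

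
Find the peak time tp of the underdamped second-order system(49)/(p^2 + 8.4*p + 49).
Standard form: ωn²/(p²+2ζωn·p+ωn²) → ωn = 7, ζ = 0.6.
ωd = ωn·√(1-ζ²) = 7·√(1-0.6²) = 5.6.
tp = π/ωd = π/5.6 = 0.561 s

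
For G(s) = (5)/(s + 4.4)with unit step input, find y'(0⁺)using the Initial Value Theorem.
IVT: y'(0⁺) = lim_{s→∞} s²·Y(s) = lim_{s→∞} s·G(s).
deg(num) = 0, deg(den) = 1, relative degree = 1, so s·G(s) → (leading num)/(leading den) = 5/1 = 5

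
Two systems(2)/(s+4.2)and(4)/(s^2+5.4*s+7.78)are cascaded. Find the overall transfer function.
Series: H = H₁ · H₂ = (n₁·n₂)/(d₁·d₂).
Num: n₁·n₂ = 8. Den: d₁·d₂ = s^3 + 9.6*s^2 + 30.46*s + 32.676.
H(s) = (8)/(s^3 + 9.6*s^2 + 30.46*s + 32.676)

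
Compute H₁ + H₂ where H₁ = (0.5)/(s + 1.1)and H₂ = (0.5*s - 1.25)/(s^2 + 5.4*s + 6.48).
Parallel: H = H₁ + H₂ = (n₁·d₂ + n₂·d₁)/(d₁·d₂).
n₁·d₂ = 0.5*s^2 + 2.7*s + 3.24. n₂·d₁ = 0.5*s^2 - 0.7*s - 1.375. Sum = s^2 + 2*s + 1.865. d₁·d₂ = s^3 + 6.5*s^2 + 12.42*s + 7.128.
H(s) = (s^2 + 2*s + 1.865)/(s^3 + 6.5*s^2 + 12.42*s + 7.128)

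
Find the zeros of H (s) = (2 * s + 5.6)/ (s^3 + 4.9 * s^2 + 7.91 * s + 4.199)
Set numerator = 0: 2*s + 5.6 = 0 → Zeros: -2.8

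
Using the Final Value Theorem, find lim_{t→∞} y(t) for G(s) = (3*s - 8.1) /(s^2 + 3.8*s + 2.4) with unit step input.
FVT: lim_{t→∞} y(t) = lim_{s→0} s*Y(s) where Y(s) = G(s)/s.
= lim_{s→0} G(s) = G(0) = num(0)/den(0) = -8.1/2.4 = -3.375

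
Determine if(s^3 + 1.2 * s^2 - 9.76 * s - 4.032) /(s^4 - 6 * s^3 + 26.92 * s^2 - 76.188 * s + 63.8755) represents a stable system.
Denominator: s^4 - 6*s^3 + 26.92*s^2 - 76.188*s + 63.8755 = (s - 1.3)(s - 3.1)(s^2 - 1.6*s + 15.85). Poles: 0.8 + 3.9j, 0.8 - 3.9j, 1.3, 3.1. All Re(p)<0: No (unstable)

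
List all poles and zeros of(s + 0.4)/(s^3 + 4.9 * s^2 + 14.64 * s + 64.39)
Set denominator = 0: s^3 + 4.9*s^2 + 14.64*s + 64.39 = (s + 4.7)(s^2 + 0.2*s + 13.7) = 0 → Poles: -0.1 + 3.7j, -0.1 - 3.7j, -4.7
Set numerator = 0: s + 0.4 = 0 → Zeros: -0.4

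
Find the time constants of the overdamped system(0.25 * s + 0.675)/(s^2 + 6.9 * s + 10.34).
Overdamped: real poles at -4.7, -2.2. τ = -1/pole → τ₁ = 0.2128, τ₂ = 0.4545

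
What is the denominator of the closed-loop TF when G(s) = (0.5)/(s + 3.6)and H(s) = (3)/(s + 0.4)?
Characteristic poly = G_den * H_den + G_num * H_num = (s^2 + 4*s + 1.44) + (1.5) = s^2 + 4*s + 2.94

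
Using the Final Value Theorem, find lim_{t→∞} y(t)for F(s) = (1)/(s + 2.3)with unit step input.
FVT: lim_{t→∞} y(t) = lim_{s→0} s*Y(s) where Y(s) = F(s)/s.
= lim_{s→0} F(s) = F(0) = num(0)/den(0) = 1/2.3 = 0.4348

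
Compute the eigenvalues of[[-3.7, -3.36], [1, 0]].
Eigenvalues solve det(λI - A) = 0.
Characteristic polynomial: λ^2 + 3.7*λ + 3.36 = 0.
Factor: (λ + 2.1)(λ + 1.6) = 0.
Roots: -1.6, -2.1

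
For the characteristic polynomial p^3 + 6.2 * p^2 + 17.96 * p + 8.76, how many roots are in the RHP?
p^3 + 6.2*p^2 + 17.96*p + 8.76 = (p + 0.6)(p^2 + 5.6*p + 14.6). Poles: -0.6, -2.8 + 2.6j, -2.8 - 2.6j. RHP poles (Re>0): 0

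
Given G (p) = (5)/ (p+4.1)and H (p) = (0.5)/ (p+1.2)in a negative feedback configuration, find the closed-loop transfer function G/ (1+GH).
Closed-loop T = G/(1+GH).
Numerator: G_num * H_den = 5*p + 6.
Denominator: G_den * H_den + G_num * H_num = (p^2 + 5.3*p + 4.92) + (2.5) = p^2 + 5.3*p + 7.42.
T(p) = (5*p + 6)/(p^2 + 5.3*p + 7.42)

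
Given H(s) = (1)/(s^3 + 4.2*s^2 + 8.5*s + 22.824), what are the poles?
Set denominator = 0: s^3 + 4.2*s^2 + 8.5*s + 22.824 = (s + 3.6)(s^2 + 0.6*s + 6.34) = 0 → Poles: -0.3 + 2.5j, -0.3 - 2.5j, -3.6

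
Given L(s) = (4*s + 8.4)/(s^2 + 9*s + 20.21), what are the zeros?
Set numerator = 0: 4*s + 8.4 = 0 → Zeros: -2.1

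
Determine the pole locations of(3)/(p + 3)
Set denominator = 0: p + 3 = 0 → Poles: -3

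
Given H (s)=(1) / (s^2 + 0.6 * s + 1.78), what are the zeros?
Numerator is a nonzero constant (1) → Zeros: none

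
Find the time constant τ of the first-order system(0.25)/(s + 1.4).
First-order system: τ = -1/pole. Pole = -1.4. τ = -1/(-1.4) = 0.7143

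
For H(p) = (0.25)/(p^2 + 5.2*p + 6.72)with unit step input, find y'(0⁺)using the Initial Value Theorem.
IVT: y'(0⁺) = lim_{p→∞} p²·Y(p) = lim_{p→∞} p·H(p).
deg(num) = 0, deg(den) = 2, relative degree = 2 ≥ 2, so p·H(p) → 0. Initial slope = 0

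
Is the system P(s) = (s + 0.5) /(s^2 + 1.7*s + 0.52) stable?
Denominator: s^2 + 1.7*s + 0.52 = (s + 1.3)(s + 0.4). Poles: -0.4, -1.3. All Re(p)<0: Yes (stable)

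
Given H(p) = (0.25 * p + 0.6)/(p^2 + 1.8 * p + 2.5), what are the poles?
Set denominator = 0: p^2 + 1.8*p + 2.5 = 0 → Poles: -0.9 + 1.3j, -0.9 - 1.3j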